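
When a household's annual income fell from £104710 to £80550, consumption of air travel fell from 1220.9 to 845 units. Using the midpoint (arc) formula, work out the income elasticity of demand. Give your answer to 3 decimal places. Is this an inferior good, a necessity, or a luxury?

1.395 (luxury)

ΔQ = 845 − 1220.9 = -375.9; midpoint Q̄ = (1220.9 + 845)/2 = 1032.95.
ΔI = 80550 − 104710 = -24160; midpoint Ī = (104710 + 80550)/2 = 92630.
η = (ΔQ/Q̄) ÷ (ΔI/Ī) = (-375.9/1032.95) ÷ (-24160/92630) = 1.395.
η > 1 ⇒ luxury.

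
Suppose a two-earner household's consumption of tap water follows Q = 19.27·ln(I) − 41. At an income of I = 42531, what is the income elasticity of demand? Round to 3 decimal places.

At I = 42531: Q = 164.379.
dQ/dI = 19.27/I = 0.000453081 at this income.
η = (dQ/dI)·(I/Q) = 0.000453081 × (42531/164.379) = 0.117.

0.117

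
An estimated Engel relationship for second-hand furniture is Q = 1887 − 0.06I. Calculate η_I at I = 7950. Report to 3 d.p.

At I = 7950: Q = 1410.000.
dQ/dI = −0.06.
η = (dQ/dI)·(I/Q) = -0.06 × (7950/1410.000) = -0.338.

-0.338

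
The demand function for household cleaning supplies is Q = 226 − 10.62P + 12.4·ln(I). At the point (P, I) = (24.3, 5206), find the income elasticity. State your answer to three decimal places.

At P = 24.3, I = 5206: Q = 74.048.
Holding P constant, ∂Q/∂I = 12.4/I = 0.00238187.
η_I = (∂Q/∂I)·(I/Q) = 0.00238187 × (5206/74.048) = 0.167.

0.167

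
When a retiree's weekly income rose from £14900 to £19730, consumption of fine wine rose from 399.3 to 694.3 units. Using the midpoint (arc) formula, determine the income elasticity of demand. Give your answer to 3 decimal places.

ΔQ = 694.3 − 399.3 = 295; midpoint Q̄ = (399.3 + 694.3)/2 = 546.8.
ΔI = 19730 − 14900 = 4830; midpoint Ī = (14900 + 19730)/2 = 17315.
η = (ΔQ/Q̄) ÷ (ΔI/Ī) = (295/546.8) ÷ (4830/17315) = 1.934.

1.934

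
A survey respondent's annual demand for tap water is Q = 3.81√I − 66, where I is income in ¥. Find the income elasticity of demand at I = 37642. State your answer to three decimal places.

0.549

At I = 37642: Q = 673.199.
dQ/dI = 3.81/(2√I) = 0.0098188 at this income.
η = (dQ/dI)·(I/Q) = 0.0098188 × (37642/673.199) = 0.549.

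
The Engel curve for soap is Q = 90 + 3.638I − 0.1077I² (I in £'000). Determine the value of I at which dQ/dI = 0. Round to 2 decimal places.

16.89

dQ/dI = 3.638 − 0.2154I.
The good is inferior where dQ/dI < 0. Setting dQ/dI = 0 gives I = 3.638 / 0.2154 = 16.89.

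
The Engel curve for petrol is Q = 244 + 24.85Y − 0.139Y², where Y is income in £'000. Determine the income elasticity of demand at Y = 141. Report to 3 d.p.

At Y = 141: Q = 984.3910.
dQ/dY = 24.85 − 0.278Y = -14.34800.
η = (dQ/dY)·(Y/Q) = -14.34800 × (141/984.3910) = -2.055.

-2.055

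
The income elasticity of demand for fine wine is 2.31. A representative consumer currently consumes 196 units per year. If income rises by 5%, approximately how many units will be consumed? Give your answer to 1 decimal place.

%ΔQ ≈ η × %ΔI = 2.31 × 5% = 11.55%.
New Q ≈ 196 × (1 + 0.1155) = 218.6.

218.6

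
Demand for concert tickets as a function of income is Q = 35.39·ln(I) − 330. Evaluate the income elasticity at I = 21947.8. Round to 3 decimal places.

1.489

At I = 21947.8: Q = 23.773.
dQ/dI = 35.39/I = 0.00161246 at this income.
η = (dQ/dI)·(I/Q) = 0.00161246 × (21947.8/23.773) = 1.489.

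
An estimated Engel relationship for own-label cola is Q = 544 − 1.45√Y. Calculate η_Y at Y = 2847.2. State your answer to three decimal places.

At Y = 2847.2: Q = 466.629.
dQ/dY = -1.45/(2√Y) = -0.0135872 at this income.
η = (dQ/dY)·(Y/Q) = -0.0135872 × (2847.2/466.629) = -0.083.

-0.083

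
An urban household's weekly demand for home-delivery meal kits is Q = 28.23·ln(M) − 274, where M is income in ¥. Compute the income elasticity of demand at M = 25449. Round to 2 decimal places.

2.28

At M = 25449: Q = 12.377.
dQ/dM = 28.23/M = 0.00110928 at this income.
η = (dQ/dM)·(M/Q) = 0.00110928 × (25449/12.377) = 2.28.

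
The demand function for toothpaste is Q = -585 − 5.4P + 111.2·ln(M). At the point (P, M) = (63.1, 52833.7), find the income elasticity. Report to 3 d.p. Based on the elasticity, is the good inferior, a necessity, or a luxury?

0.392 (necessity)

At P = 63.1, M = 52833.7: Q = 283.549.
Holding P constant, ∂Q/∂M = 111.2/M = 0.00210472.
η_M = (∂Q/∂M)·(M/Q) = 0.00210472 × (52833.7/283.549) = 0.392.
Since 0 < η < 1, this is a necessity.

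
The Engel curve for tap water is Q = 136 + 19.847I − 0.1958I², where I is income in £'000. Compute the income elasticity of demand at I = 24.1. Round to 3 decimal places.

At I = 24.1: Q = 500.5901.
dQ/dI = 19.847 − 0.3916I = 10.40944.
η = (dQ/dI)·(I/Q) = 10.40944 × (24.1/500.5901) = 0.501.

0.501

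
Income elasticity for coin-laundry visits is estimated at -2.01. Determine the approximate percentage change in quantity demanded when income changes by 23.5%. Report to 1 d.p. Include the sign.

%ΔQ ≈ η × %ΔI = -2.01 × 23.5% = -47.2%.

-47.2%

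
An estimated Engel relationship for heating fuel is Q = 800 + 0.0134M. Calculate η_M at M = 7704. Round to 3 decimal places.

0.114

At M = 7704: Q = 903.234.
dQ/dM = 0.0134.
η = (dQ/dM)·(M/Q) = 0.0134 × (7704/903.234) = 0.114.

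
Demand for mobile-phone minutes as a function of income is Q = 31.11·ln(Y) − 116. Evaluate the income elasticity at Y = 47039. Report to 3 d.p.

0.142

At Y = 47039: Q = 218.704.
dQ/dY = 31.11/Y = 0.000661366 at this income.
η = (dQ/dY)·(Y/Q) = 0.000661366 × (47039/218.704) = 0.142.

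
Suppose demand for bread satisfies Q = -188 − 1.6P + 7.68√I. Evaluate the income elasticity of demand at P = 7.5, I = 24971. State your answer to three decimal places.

At P = 7.5, I = 24971: Q = 1013.610.
Holding P constant, ∂Q/∂I = 7.68/(2√I) = 0.0243004.
η_I = (∂Q/∂I)·(I/Q) = 0.0243004 × (24971/1013.610) = 0.599.

0.599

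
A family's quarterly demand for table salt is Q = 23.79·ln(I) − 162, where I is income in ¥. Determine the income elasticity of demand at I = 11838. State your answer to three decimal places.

0.389

At I = 11838: Q = 61.128.
dQ/dI = 23.79/I = 0.00200963 at this income.
η = (dQ/dI)·(I/Q) = 0.00200963 × (11838/61.128) = 0.389.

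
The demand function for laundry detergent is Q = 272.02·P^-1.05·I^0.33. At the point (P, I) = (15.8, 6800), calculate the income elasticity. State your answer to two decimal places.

0.33

For a multiplicative demand Q = A·P^α·I^β, the income elasticity is β everywhere.
Here β = 0.33, so η = 0.33.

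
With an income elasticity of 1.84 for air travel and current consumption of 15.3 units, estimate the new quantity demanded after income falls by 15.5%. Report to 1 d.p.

10.9

%ΔQ ≈ η × %ΔI = 1.84 × (-15.5%) = -28.52%.
New Q ≈ 15.3 × (1 − 0.2852) = 10.9.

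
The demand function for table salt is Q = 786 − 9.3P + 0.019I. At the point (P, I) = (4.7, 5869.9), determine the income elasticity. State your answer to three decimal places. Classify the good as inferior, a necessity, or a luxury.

At P = 4.7, I = 5869.9: Q = 853.818.
Holding P constant, ∂Q/∂I = 0.019.
η_I = (∂Q/∂I)·(I/Q) = 0.019 × (5869.9/853.818) = 0.131.
Since 0 < η < 1, this is a necessity.

0.131 (necessity)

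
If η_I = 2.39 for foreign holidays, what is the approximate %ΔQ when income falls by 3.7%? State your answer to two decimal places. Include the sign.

-8.84%

%ΔQ ≈ η × %ΔI = 2.39 × (-3.7%) = -8.84%.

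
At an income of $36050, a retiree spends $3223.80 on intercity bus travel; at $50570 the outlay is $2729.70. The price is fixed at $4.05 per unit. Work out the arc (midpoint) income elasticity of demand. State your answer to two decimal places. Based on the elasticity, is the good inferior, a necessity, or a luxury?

With a constant price, Q₁ = 3223.80/4.05 = 796.000 and Q₂ = 2729.70/4.05 = 674.000 (equivalently, work directly with expenditure since P cancels).
Midpoint %ΔQ = (2729.70 − 3223.80)/2976.75 = -0.16599; midpoint %ΔI = (50570 − 36050)/43310 = 0.33526.
η = -0.16599 / 0.33526 = -0.50.
η < 0 ⇒ inferior good.

-0.50 (inferior good)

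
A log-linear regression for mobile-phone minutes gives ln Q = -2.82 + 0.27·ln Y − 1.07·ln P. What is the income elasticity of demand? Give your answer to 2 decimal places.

In a log-linear demand, the coefficient on ln Y is the income elasticity.
So η = 0.27.

0.27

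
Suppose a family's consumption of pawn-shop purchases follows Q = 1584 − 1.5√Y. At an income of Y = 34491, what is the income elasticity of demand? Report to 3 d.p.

At Y = 34491: Q = 1305.424.
dQ/dY = -1.5/(2√Y) = -0.00403839 at this income.
η = (dQ/dY)·(Y/Q) = -0.00403839 × (34491/1305.424) = -0.107.

-0.107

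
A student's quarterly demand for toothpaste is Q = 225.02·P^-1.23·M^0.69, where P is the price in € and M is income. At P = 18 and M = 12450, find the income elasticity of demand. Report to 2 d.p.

For a multiplicative demand Q = A·P^α·M^β, the income elasticity is β everywhere.
Here β = 0.69, so η = 0.69.

0.69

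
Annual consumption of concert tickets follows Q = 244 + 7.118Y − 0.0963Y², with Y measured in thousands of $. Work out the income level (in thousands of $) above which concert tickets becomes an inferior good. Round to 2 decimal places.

36.96

dQ/dY = 7.118 − 0.1926Y.
The good is inferior where dQ/dY < 0. Setting dQ/dY = 0 gives Y = 7.118 / 0.1926 = 36.96.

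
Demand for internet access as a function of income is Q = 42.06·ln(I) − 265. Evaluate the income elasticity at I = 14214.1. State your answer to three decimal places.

At I = 14214.1: Q = 137.177.
dQ/dI = 42.06/I = 0.00295903 at this income.
η = (dQ/dI)·(I/Q) = 0.00295903 × (14214.1/137.177) = 0.307.

0.307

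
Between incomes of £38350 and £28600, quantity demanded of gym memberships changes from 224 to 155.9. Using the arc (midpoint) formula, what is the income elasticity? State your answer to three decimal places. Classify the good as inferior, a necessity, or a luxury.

1.231 (luxury)

ΔQ = 155.9 − 224 = -68.1; midpoint Q̄ = (224 + 155.9)/2 = 189.95.
ΔI = 28600 − 38350 = -9750; midpoint Ī = (38350 + 28600)/2 = 33475.
η = (ΔQ/Q̄) ÷ (ΔI/Ī) = (-68.1/189.95) ÷ (-9750/33475) = 1.231.
η > 1 ⇒ luxury.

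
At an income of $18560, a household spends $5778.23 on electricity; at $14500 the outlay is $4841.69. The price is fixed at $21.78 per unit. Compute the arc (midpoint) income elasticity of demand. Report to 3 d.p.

0.718

With a constant price, Q₁ = 5778.23/21.78 = 265.300 and Q₂ = 4841.69/21.78 = 222.300 (equivalently, work directly with expenditure since P cancels).
Midpoint %ΔQ = (4841.69 − 5778.23)/5309.96 = -0.17637; midpoint %ΔI = (14500 − 18560)/16530 = -0.24561.
η = -0.17637 / -0.24561 = 0.718.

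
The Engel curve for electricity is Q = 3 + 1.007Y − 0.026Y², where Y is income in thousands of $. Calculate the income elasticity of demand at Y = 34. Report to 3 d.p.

-3.603

At Y = 34: Q = 7.1820.
dQ/dY = 1.007 − 0.052Y = -0.76100.
η = (dQ/dY)·(Y/Q) = -0.76100 × (34/7.1820) = -3.603.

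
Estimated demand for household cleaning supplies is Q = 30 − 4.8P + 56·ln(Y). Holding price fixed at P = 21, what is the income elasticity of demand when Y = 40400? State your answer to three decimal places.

0.107

At P = 21, Y = 40400: Q = 523.169.
Holding P constant, ∂Q/∂Y = 56/Y = 0.00138614.
η_Y = (∂Q/∂Y)·(Y/Q) = 0.00138614 × (40400/523.169) = 0.107.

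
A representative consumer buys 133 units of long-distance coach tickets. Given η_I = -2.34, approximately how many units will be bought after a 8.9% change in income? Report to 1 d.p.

105.3

%ΔQ ≈ η × %ΔI = -2.34 × 8.9% = -20.826%.
New Q ≈ 133 × (1 − 0.20826) = 105.3.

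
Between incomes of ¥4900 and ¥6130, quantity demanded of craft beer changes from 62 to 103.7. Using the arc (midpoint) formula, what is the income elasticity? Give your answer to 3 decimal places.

2.257

ΔQ = 103.7 − 62 = 41.7; midpoint Q̄ = (62 + 103.7)/2 = 82.85.
ΔI = 6130 − 4900 = 1230; midpoint Ī = (4900 + 6130)/2 = 5515.
η = (ΔQ/Q̄) ÷ (ΔI/Ī) = (41.7/82.85) ÷ (1230/5515) = 2.257.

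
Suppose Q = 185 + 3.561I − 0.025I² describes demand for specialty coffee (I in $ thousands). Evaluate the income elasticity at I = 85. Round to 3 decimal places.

-0.191

At I = 85: Q = 307.0600.
dQ/dI = 3.561 − 0.05I = -0.68900.
η = (dQ/dI)·(I/Q) = -0.68900 × (85/307.0600) = -0.191.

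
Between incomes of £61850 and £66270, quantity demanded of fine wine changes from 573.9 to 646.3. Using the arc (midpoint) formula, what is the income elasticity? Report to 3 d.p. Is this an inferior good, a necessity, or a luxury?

ΔQ = 646.3 − 573.9 = 72.4; midpoint Q̄ = (573.9 + 646.3)/2 = 610.1.
ΔI = 66270 − 61850 = 4420; midpoint Ī = (61850 + 66270)/2 = 64060.
η = (ΔQ/Q̄) ÷ (ΔI/Ī) = (72.4/610.1) ÷ (4420/64060) = 1.720.
η > 1 ⇒ luxury.

1.720 (luxury)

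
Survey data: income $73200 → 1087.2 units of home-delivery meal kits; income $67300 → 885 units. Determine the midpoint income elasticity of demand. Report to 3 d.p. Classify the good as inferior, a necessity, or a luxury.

2.441 (luxury)

ΔQ = 885 − 1087.2 = -202.2; midpoint Q̄ = (1087.2 + 885)/2 = 986.1.
ΔI = 67300 − 73200 = -5900; midpoint Ī = (73200 + 67300)/2 = 70250.
η = (ΔQ/Q̄) ÷ (ΔI/Ī) = (-202.2/986.1) ÷ (-5900/70250) = 2.441.
η > 1 ⇒ luxury.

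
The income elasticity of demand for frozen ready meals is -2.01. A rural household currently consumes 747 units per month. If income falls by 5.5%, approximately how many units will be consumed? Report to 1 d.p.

%ΔQ ≈ η × %ΔI = -2.01 × (-5.5%) = 11.055%.
New Q ≈ 747 × (1 + 0.11055) = 829.6.

829.6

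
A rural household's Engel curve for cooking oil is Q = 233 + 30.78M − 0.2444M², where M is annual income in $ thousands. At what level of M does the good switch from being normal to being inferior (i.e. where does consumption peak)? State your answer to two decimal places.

62.97

dQ/dM = 30.78 − 0.4888M.
The good is inferior where dQ/dM < 0. Setting dQ/dM = 0 gives M = 30.78 / 0.4888 = 62.97.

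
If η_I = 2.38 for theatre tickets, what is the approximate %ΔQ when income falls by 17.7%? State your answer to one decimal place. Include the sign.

%ΔQ ≈ η × %ΔI = 2.38 × (-17.7%) = -42.1%.

-42.1%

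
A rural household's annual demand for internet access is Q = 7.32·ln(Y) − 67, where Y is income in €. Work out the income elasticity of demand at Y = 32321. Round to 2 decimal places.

At Y = 32321: Q = 9.007.
dQ/dY = 7.32/Y = 0.000226478 at this income.
η = (dQ/dY)·(Y/Q) = 0.000226478 × (32321/9.007) = 0.81.

0.81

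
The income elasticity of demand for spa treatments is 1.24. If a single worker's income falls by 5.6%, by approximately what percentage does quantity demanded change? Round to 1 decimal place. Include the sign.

-6.9%

%ΔQ ≈ η × %ΔI = 1.24 × (-5.6%) = -6.9%.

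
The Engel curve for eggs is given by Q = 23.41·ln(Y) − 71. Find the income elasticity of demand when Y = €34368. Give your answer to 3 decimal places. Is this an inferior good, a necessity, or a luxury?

At Y = 34368: Q = 173.515.
dQ/dY = 23.41/Y = 0.000681157 at this income.
η = (dQ/dY)·(Y/Q) = 0.000681157 × (34368/173.515) = 0.135.
Since 0 < η < 1, the good is a necessity.

0.135 (necessity)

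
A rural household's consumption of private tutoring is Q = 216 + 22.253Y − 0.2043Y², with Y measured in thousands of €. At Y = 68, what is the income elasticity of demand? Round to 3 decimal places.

At Y = 68: Q = 784.5208.
dQ/dY = 22.253 − 0.4086Y = -5.53180.
η = (dQ/dY)·(Y/Q) = -5.53180 × (68/784.5208) = -0.479.

-0.479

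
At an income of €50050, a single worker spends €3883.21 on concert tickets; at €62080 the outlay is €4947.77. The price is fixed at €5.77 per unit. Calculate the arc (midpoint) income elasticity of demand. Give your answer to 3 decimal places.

With a constant price, Q₁ = 3883.21/5.77 = 673.000 and Q₂ = 4947.77/5.77 = 857.499 (equivalently, work directly with expenditure since P cancels).
Midpoint %ΔQ = (4947.77 − 3883.21)/4415.49 = 0.24110; midpoint %ΔI = (62080 − 50050)/56065 = 0.21457.
η = 0.24110 / 0.21457 = 1.124.

1.124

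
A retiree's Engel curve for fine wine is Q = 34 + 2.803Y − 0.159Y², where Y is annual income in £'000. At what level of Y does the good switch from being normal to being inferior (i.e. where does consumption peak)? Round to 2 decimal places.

8.81

dQ/dY = 2.803 − 0.318Y.
The good is inferior where dQ/dY < 0. Setting dQ/dY = 0 gives Y = 2.803 / 0.318 = 8.81.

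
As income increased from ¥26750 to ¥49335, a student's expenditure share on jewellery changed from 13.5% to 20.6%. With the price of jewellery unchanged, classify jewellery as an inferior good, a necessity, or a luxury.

The budget share rises as income rises, so η > 1.

luxury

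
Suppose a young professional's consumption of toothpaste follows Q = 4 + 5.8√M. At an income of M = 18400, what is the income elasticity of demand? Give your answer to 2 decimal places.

0.50

At M = 18400: Q = 790.750.
dQ/dM = 5.8/(2√M) = 0.0213791 at this income.
η = (dQ/dM)·(M/Q) = 0.0213791 × (18400/790.750) = 0.50.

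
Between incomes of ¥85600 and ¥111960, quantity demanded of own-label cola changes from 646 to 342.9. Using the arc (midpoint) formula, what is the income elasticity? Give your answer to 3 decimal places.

ΔQ = 342.9 − 646 = -303.1; midpoint Q̄ = (646 + 342.9)/2 = 494.45.
ΔI = 111960 − 85600 = 26360; midpoint Ī = (85600 + 111960)/2 = 98780.
η = (ΔQ/Q̄) ÷ (ΔI/Ī) = (-303.1/494.45) ÷ (26360/98780) = -2.297.

-2.297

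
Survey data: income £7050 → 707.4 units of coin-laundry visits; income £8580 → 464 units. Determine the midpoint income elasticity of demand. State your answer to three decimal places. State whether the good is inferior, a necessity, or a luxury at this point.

ΔQ = 464 − 707.4 = -243.4; midpoint Q̄ = (707.4 + 464)/2 = 585.7.
ΔI = 8580 − 7050 = 1530; midpoint Ī = (7050 + 8580)/2 = 7815.
η = (ΔQ/Q̄) ÷ (ΔI/Ī) = (-243.4/585.7) ÷ (1530/7815) = -2.123.
η < 0 ⇒ inferior good.

-2.123 (inferior good)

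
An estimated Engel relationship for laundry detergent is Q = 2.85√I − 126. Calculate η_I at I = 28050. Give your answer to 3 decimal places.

0.679

At I = 28050: Q = 351.322.
dQ/dI = 2.85/(2√I) = 0.00850841 at this income.
η = (dQ/dI)·(I/Q) = 0.00850841 × (28050/351.322) = 0.679.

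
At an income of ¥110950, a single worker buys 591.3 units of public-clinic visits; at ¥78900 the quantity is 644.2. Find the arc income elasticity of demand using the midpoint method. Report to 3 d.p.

ΔQ = 644.2 − 591.3 = 52.9; midpoint Q̄ = (591.3 + 644.2)/2 = 617.75.
ΔI = 78900 − 110950 = -32050; midpoint Ī = (110950 + 78900)/2 = 94925.
η = (ΔQ/Q̄) ÷ (ΔI/Ī) = (52.9/617.75) ÷ (-32050/94925) = -0.254.

-0.254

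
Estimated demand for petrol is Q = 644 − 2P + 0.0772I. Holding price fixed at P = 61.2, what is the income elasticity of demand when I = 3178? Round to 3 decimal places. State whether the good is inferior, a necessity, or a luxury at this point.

0.320 (necessity)

At P = 61.2, I = 3178: Q = 766.942.
Holding P constant, ∂Q/∂I = 0.0772.
η_I = (∂Q/∂I)·(I/Q) = 0.0772 × (3178/766.942) = 0.320.
Since 0 < η < 1, this is a necessity.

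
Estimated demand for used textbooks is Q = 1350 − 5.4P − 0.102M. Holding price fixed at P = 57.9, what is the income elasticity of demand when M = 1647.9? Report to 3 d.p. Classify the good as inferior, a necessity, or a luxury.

At P = 57.9, M = 1647.9: Q = 869.254.
Holding P constant, ∂Q/∂M = −0.102.
η_M = (∂Q/∂M)·(M/Q) = -0.102 × (1647.9/869.254) = -0.193.
Since η < 0, this is an inferior good.

-0.193 (inferior good)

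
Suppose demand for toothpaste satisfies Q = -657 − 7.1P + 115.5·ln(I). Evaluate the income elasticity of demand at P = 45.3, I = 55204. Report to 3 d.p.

0.409

At P = 45.3, I = 55204: Q = 282.490.
Holding P constant, ∂Q/∂I = 115.5/I = 0.00209224.
η_I = (∂Q/∂I)·(I/Q) = 0.00209224 × (55204/282.490) = 0.409.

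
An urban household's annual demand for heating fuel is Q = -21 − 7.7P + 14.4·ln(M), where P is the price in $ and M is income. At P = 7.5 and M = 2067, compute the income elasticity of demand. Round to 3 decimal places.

0.462

At P = 7.5, M = 2067: Q = 31.177.
Holding P constant, ∂Q/∂M = 14.4/M = 0.00696662.
η_M = (∂Q/∂M)·(M/Q) = 0.00696662 × (2067/31.177) = 0.462.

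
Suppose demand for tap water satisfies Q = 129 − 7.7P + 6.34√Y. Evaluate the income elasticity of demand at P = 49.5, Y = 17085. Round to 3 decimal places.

0.719

At P = 49.5, Y = 17085: Q = 576.549.
Holding P constant, ∂Q/∂Y = 6.34/(2√Y) = 0.0242522.
η_Y = (∂Q/∂Y)·(Y/Q) = 0.0242522 × (17085/576.549) = 0.719.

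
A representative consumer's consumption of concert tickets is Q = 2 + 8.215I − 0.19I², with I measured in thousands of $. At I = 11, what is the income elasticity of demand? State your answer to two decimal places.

At I = 11: Q = 69.3750.
dQ/dI = 8.215 − 0.38I = 4.03500.
η = (dQ/dI)·(I/Q) = 4.03500 × (11/69.3750) = 0.64.

0.64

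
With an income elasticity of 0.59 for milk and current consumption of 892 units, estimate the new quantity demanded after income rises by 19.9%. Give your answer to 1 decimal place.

%ΔQ ≈ η × %ΔI = 0.59 × 19.9% = 11.741%.
New Q ≈ 892 × (1 + 0.11741) = 996.7.

996.7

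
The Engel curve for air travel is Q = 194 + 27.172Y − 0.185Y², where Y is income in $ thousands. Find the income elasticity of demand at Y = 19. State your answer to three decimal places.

At Y = 19: Q = 643.4830.
dQ/dY = 27.172 − 0.37Y = 20.14200.
η = (dQ/dY)·(Y/Q) = 20.14200 × (19/643.4830) = 0.595.

0.595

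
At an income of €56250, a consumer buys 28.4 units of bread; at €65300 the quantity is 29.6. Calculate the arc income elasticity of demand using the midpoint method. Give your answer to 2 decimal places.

0.28

ΔQ = 29.6 − 28.4 = 1.2; midpoint Q̄ = (28.4 + 29.6)/2 = 29.
ΔI = 65300 − 56250 = 9050; midpoint Ī = (56250 + 65300)/2 = 60775.
η = (ΔQ/Q̄) ÷ (ΔI/Ī) = (1.2/29) ÷ (9050/60775) = 0.28.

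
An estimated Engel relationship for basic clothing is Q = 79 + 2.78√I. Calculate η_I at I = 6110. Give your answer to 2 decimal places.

At I = 6110: Q = 296.303.
dQ/dI = 2.78/(2√I) = 0.0177826 at this income.
η = (dQ/dI)·(I/Q) = 0.0177826 × (6110/296.303) = 0.37.

0.37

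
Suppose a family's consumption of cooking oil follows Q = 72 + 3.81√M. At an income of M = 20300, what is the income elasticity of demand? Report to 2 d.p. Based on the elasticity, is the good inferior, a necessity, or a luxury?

At M = 20300: Q = 614.841.
dQ/dM = 3.81/(2√M) = 0.0133705 at this income.
η = (dQ/dM)·(M/Q) = 0.0133705 × (20300/614.841) = 0.44.
Since 0 < η < 1, the good is a necessity.

0.44 (necessity)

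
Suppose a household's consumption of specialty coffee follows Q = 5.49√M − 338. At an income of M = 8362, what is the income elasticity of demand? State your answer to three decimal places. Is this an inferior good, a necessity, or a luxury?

At M = 8362: Q = 164.027.
dQ/dM = 5.49/(2√M) = 0.0300184 at this income.
η = (dQ/dM)·(M/Q) = 0.0300184 × (8362/164.027) = 1.530.
Since η > 1, the good is a luxury.

1.530 (luxury)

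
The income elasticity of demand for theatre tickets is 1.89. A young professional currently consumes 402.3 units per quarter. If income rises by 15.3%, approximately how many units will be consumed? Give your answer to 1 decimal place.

518.6

%ΔQ ≈ η × %ΔI = 1.89 × 15.3% = 28.917%.
New Q ≈ 402.3 × (1 + 0.28917) = 518.6.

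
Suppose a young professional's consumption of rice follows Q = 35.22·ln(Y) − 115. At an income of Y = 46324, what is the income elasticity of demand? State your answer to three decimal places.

At Y = 46324: Q = 263.383.
dQ/dY = 35.22/Y = 0.000760297 at this income.
η = (dQ/dY)·(Y/Q) = 0.000760297 × (46324/263.383) = 0.134.

0.134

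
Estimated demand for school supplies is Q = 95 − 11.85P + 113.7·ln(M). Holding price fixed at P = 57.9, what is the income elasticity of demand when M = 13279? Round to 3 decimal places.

At P = 57.9, M = 13279: Q = 488.346.
Holding P constant, ∂Q/∂M = 113.7/M = 0.00856239.
η_M = (∂Q/∂M)·(M/Q) = 0.00856239 × (13279/488.346) = 0.233.

0.233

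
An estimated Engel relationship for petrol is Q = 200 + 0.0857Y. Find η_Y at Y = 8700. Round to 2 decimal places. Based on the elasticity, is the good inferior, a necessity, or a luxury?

0.79 (necessity)

At Y = 8700: Q = 945.590.
dQ/dY = 0.0857.
η = (dQ/dY)·(Y/Q) = 0.0857 × (8700/945.590) = 0.79.
Since 0 < η < 1, the good is a necessity.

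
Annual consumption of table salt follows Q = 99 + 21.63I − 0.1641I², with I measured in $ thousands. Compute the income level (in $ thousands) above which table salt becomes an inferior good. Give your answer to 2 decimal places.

65.90

dQ/dI = 21.63 − 0.3282I.
The good is inferior where dQ/dI < 0. Setting dQ/dI = 0 gives I = 21.63 / 0.3282 = 65.90.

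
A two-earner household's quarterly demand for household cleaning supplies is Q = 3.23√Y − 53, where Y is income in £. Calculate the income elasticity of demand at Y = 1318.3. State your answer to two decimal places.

At Y = 1318.3: Q = 64.276.
dQ/dY = 3.23/(2√Y) = 0.0444801 at this income.
η = (dQ/dY)·(Y/Q) = 0.0444801 × (1318.3/64.276) = 0.91.

0.91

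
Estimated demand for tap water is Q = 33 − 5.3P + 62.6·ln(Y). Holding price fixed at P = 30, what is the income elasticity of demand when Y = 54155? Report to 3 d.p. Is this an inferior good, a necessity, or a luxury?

At P = 30, Y = 54155: Q = 556.315.
Holding P constant, ∂Q/∂Y = 62.6/Y = 0.00115594.
η_Y = (∂Q/∂Y)·(Y/Q) = 0.00115594 × (54155/556.315) = 0.113.
Since 0 < η < 1, this is a necessity.

0.113 (necessity)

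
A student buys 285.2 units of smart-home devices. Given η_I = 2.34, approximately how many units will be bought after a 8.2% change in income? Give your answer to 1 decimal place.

%ΔQ ≈ η × %ΔI = 2.34 × 8.2% = 19.188%.
New Q ≈ 285.2 × (1 + 0.19188) = 339.9.

339.9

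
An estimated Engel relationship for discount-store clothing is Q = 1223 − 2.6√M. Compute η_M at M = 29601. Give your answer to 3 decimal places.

-0.288

At M = 29601: Q = 775.672.
dQ/dM = -2.6/(2√M) = -0.00755597 at this income.
η = (dQ/dM)·(M/Q) = -0.00755597 × (29601/775.672) = -0.288.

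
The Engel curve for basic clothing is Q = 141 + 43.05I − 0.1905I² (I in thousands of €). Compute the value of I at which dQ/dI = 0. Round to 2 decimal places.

112.99

dQ/dI = 43.05 − 0.381I.
The good is inferior where dQ/dI < 0. Setting dQ/dI = 0 gives I = 43.05 / 0.381 = 112.99.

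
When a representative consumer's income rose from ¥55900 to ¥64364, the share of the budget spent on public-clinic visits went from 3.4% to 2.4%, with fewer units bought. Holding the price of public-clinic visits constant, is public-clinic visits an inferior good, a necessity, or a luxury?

Quantity demanded falls as income rises, so η < 0.

inferior good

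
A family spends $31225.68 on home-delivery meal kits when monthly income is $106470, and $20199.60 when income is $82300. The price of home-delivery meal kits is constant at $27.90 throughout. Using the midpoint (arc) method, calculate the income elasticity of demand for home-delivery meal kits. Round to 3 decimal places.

1.675

With a constant price, Q₁ = 31225.68/27.90 = 1119.200 and Q₂ = 20199.60/27.90 = 724.000 (equivalently, work directly with expenditure since P cancels).
Midpoint %ΔQ = (20199.60 − 31225.68)/25712.64 = -0.42882; midpoint %ΔI = (82300 − 106470)/94385 = -0.25608.
η = -0.42882 / -0.25608 = 1.675.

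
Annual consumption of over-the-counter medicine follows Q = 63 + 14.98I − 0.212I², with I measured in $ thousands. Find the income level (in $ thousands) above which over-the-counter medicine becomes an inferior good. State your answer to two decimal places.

dQ/dI = 14.98 − 0.424I.
The good is inferior where dQ/dI < 0. Setting dQ/dI = 0 gives I = 14.98 / 0.424 = 35.33.

35.33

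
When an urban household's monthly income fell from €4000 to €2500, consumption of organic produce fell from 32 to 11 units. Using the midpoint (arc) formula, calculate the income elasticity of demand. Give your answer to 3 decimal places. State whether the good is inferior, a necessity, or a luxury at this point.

ΔQ = 11 − 32 = -21; midpoint Q̄ = (32 + 11)/2 = 21.5.
ΔI = 2500 − 4000 = -1500; midpoint Ī = (4000 + 2500)/2 = 3250.
η = (ΔQ/Q̄) ÷ (ΔI/Ī) = (-21/21.5) ÷ (-1500/3250) = 2.116.
η > 1 ⇒ luxury.

2.116 (luxury)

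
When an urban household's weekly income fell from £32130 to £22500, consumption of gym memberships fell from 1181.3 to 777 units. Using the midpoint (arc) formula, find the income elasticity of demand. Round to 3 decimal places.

1.171

ΔQ = 777 − 1181.3 = -404.3; midpoint Q̄ = (1181.3 + 777)/2 = 979.15.
ΔI = 22500 − 32130 = -9630; midpoint Ī = (32130 + 22500)/2 = 27315.
η = (ΔQ/Q̄) ÷ (ΔI/Ī) = (-404.3/979.15) ÷ (-9630/27315) = 1.171.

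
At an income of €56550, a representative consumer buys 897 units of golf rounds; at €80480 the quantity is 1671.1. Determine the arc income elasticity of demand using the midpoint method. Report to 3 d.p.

ΔQ = 1671.1 − 897 = 774.1; midpoint Q̄ = (897 + 1671.1)/2 = 1284.05.
ΔI = 80480 − 56550 = 23930; midpoint Ī = (56550 + 80480)/2 = 68515.
η = (ΔQ/Q̄) ÷ (ΔI/Ī) = (774.1/1284.05) ÷ (23930/68515) = 1.726.

1.726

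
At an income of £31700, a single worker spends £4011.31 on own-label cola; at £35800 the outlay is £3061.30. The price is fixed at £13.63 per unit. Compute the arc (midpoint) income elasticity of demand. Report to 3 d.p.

With a constant price, Q₁ = 4011.31/13.63 = 294.300 and Q₂ = 3061.30/13.63 = 224.600 (equivalently, work directly with expenditure since P cancels).
Midpoint %ΔQ = (3061.30 − 4011.31)/3536.31 = -0.26864; midpoint %ΔI = (35800 − 31700)/33750 = 0.12148.
η = -0.26864 / 0.12148 = -2.211.

-2.211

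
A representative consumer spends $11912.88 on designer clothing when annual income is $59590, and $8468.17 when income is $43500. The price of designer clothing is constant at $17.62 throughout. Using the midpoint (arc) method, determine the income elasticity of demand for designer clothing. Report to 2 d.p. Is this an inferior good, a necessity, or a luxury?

1.08 (luxury)

With a constant price, Q₁ = 11912.88/17.62 = 676.100 and Q₂ = 8468.17/17.62 = 480.600 (equivalently, work directly with expenditure since P cancels).
Midpoint %ΔQ = (8468.17 − 11912.88)/10190.53 = -0.33803; midpoint %ΔI = (43500 − 59590)/51545 = -0.31215.
η = -0.33803 / -0.31215 = 1.08.
η > 1 ⇒ luxury.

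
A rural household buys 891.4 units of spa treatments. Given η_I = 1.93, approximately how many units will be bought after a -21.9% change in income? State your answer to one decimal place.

%ΔQ ≈ η × %ΔI = 1.93 × (-21.9%) = -42.267%.
New Q ≈ 891.4 × (1 − 0.42267) = 514.6.

514.6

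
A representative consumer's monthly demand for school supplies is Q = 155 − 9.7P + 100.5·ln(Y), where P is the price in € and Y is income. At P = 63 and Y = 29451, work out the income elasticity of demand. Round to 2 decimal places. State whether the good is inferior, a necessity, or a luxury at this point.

0.17 (necessity)

At P = 63, Y = 29451: Q = 578.094.
Holding P constant, ∂Q/∂Y = 100.5/Y = 0.00341245.
η_Y = (∂Q/∂Y)·(Y/Q) = 0.00341245 × (29451/578.094) = 0.17.
Since 0 < η < 1, this is a necessity.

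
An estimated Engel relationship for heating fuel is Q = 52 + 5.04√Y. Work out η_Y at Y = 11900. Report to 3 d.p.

At Y = 11900: Q = 601.799.
dQ/dY = 5.04/(2√Y) = 0.0231008 at this income.
η = (dQ/dY)·(Y/Q) = 0.0231008 × (11900/601.799) = 0.457.

0.457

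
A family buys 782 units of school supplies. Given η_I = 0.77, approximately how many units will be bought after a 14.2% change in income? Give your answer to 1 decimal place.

867.5

%ΔQ ≈ η × %ΔI = 0.77 × 14.2% = 10.934%.
New Q ≈ 782 × (1 + 0.10934) = 867.5.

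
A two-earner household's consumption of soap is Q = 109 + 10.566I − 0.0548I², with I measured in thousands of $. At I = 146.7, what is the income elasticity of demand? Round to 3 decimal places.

At I = 146.7: Q = 479.6874.
dQ/dI = 10.566 − 0.1096I = -5.51232.
η = (dQ/dI)·(I/Q) = -5.51232 × (146.7/479.6874) = -1.686.

-1.686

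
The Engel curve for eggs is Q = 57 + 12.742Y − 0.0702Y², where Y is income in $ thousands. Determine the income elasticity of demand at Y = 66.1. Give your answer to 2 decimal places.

0.39

At Y = 66.1: Q = 592.5277.
dQ/dY = 12.742 − 0.1404Y = 3.46156.
η = (dQ/dY)·(Y/Q) = 3.46156 × (66.1/592.5277) = 0.39.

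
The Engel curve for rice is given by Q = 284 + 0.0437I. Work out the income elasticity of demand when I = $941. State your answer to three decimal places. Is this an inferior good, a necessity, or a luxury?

At I = 941: Q = 325.122.
dQ/dI = 0.0437.
η = (dQ/dI)·(I/Q) = 0.0437 × (941/325.122) = 0.126.
Since 0 < η < 1, the good is a necessity.

0.126 (necessity)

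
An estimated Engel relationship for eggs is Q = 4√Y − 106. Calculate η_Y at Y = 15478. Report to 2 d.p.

At Y = 15478: Q = 391.642.
dQ/dY = 4/(2√Y) = 0.0160758 at this income.
η = (dQ/dY)·(Y/Q) = 0.0160758 × (15478/391.642) = 0.64.

0.64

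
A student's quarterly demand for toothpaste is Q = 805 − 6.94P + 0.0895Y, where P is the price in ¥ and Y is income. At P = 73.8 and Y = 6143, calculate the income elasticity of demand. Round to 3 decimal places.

At P = 73.8, Y = 6143: Q = 842.627.
Holding P constant, ∂Q/∂Y = 0.0895.
η_Y = (∂Q/∂Y)·(Y/Q) = 0.0895 × (6143/842.627) = 0.652.

0.652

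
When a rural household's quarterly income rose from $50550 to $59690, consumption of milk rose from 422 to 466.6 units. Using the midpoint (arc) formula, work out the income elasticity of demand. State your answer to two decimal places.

ΔQ = 466.6 − 422 = 44.6; midpoint Q̄ = (422 + 466.6)/2 = 444.3.
ΔI = 59690 − 50550 = 9140; midpoint Ī = (50550 + 59690)/2 = 55120.
η = (ΔQ/Q̄) ÷ (ΔI/Ī) = (44.6/444.3) ÷ (9140/55120) = 0.61.

0.61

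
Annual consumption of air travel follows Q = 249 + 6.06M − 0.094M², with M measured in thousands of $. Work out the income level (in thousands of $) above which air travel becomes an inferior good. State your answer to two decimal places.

dQ/dM = 6.06 − 0.188M.
The good is inferior where dQ/dM < 0. Setting dQ/dM = 0 gives M = 6.06 / 0.188 = 32.23.

32.23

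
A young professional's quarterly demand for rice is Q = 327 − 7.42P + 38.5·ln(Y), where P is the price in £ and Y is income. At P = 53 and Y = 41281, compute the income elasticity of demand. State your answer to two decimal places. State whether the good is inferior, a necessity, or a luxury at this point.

At P = 53, Y = 41281: Q = 342.924.
Holding P constant, ∂Q/∂Y = 38.5/Y = 0.000932632.
η_Y = (∂Q/∂Y)·(Y/Q) = 0.000932632 × (41281/342.924) = 0.11.
Since 0 < η < 1, this is a necessity.

0.11 (necessity)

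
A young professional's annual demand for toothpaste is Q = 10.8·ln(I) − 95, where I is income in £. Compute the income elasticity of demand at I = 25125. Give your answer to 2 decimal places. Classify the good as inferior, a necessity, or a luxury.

0.75 (necessity)

At I = 25125: Q = 14.421.
dQ/dI = 10.8/I = 0.000429851 at this income.
η = (dQ/dI)·(I/Q) = 0.000429851 × (25125/14.421) = 0.75.
Since 0 < η < 1, the good is a necessity.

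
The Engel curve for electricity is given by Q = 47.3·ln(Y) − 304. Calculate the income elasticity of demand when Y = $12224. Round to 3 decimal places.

At Y = 12224: Q = 141.148.
dQ/dY = 47.3/Y = 0.00386944 at this income.
η = (dQ/dY)·(Y/Q) = 0.00386944 × (12224/141.148) = 0.335.

0.335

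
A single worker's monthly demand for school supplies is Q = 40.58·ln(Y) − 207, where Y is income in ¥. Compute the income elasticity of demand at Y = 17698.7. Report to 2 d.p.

At Y = 17698.7: Q = 189.923.
dQ/dY = 40.58/Y = 0.00229282 at this income.
η = (dQ/dY)·(Y/Q) = 0.00229282 × (17698.7/189.923) = 0.21.

0.21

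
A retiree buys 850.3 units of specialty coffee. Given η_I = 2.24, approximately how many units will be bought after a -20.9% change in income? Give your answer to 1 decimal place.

452.2

%ΔQ ≈ η × %ΔI = 2.24 × (-20.9%) = -46.816%.
New Q ≈ 850.3 × (1 − 0.46816) = 452.2.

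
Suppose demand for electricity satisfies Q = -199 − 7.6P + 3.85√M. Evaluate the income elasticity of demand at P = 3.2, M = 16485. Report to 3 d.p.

0.912

At P = 3.2, M = 16485: Q = 270.997.
Holding P constant, ∂Q/∂M = 3.85/(2√M) = 0.0149929.
η_M = (∂Q/∂M)·(M/Q) = 0.0149929 × (16485/270.997) = 0.912.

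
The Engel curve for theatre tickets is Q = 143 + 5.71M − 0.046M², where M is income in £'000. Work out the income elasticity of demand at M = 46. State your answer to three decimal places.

At M = 46: Q = 308.3240.
dQ/dM = 5.71 − 0.092M = 1.47800.
η = (dQ/dM)·(M/Q) = 1.47800 × (46/308.3240) = 0.221.

0.221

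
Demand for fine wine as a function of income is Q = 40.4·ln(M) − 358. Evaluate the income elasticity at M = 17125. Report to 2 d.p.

At M = 17125: Q = 35.831.
dQ/dM = 40.4/M = 0.00235912 at this income.
η = (dQ/dM)·(M/Q) = 0.00235912 × (17125/35.831) = 1.13.

1.13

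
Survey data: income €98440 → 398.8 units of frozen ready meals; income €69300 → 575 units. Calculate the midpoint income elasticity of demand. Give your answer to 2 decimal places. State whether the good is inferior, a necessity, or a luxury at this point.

-1.04 (inferior good)

ΔQ = 575 − 398.8 = 176.2; midpoint Q̄ = (398.8 + 575)/2 = 486.9.
ΔI = 69300 − 98440 = -29140; midpoint Ī = (98440 + 69300)/2 = 83870.
η = (ΔQ/Q̄) ÷ (ΔI/Ī) = (176.2/486.9) ÷ (-29140/83870) = -1.04.
η < 0 ⇒ inferior good.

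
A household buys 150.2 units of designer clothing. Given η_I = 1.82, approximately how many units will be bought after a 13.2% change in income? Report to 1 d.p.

186.3

%ΔQ ≈ η × %ΔI = 1.82 × 13.2% = 24.024%.
New Q ≈ 150.2 × (1 + 0.24024) = 186.3.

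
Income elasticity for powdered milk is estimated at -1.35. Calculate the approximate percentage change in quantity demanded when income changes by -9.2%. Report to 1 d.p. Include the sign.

12.4%

%ΔQ ≈ η × %ΔI = -1.35 × (-9.2%) = 12.4%.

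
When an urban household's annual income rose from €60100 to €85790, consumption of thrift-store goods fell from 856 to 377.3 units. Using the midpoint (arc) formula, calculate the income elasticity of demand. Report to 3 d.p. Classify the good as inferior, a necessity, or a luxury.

-2.204 (inferior good)

ΔQ = 377.3 − 856 = -478.7; midpoint Q̄ = (856 + 377.3)/2 = 616.65.
ΔI = 85790 − 60100 = 25690; midpoint Ī = (60100 + 85790)/2 = 72945.
η = (ΔQ/Q̄) ÷ (ΔI/Ī) = (-478.7/616.65) ÷ (25690/72945) = -2.204.
η < 0 ⇒ inferior good.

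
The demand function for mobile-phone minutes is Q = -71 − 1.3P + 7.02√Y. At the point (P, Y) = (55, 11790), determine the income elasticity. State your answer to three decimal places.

At P = 55, Y = 11790: Q = 619.744.
Holding P constant, ∂Q/∂Y = 7.02/(2√Y) = 0.0323259.
η_Y = (∂Q/∂Y)·(Y/Q) = 0.0323259 × (11790/619.744) = 0.615.

0.615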